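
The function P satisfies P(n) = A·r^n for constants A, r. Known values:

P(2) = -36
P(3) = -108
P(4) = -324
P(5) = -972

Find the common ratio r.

Consecutive ratio: -108/(-36) = 3, and -324/(-108) = 3, so r = 3.
Then A·3^2 = -36 gives A = -4, and P(n) = -4·3^n.

3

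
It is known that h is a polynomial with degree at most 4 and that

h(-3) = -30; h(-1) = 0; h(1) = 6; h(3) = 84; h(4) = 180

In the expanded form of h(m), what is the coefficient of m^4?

Write h(m) = am^4 + bm³ + cm² + dm + e; the 5 given values yield a linear system in the 5 coefficients.
Solving, the leading coefficient vanishes, and h(m) = 2m³ + 3m² + m.
The coefficient of m^4 is 0.

0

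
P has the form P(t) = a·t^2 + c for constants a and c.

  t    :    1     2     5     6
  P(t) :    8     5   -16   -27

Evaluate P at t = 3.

From P(1) = 8 and P(2) = 5: 1a + c = 8 and 4a + c = 5.
Subtracting: 3a = -3, so a = -1; then c = 8 − (-1)·1 = 9.
So P(t) = -1t² + 9, and P(3) = 0.

0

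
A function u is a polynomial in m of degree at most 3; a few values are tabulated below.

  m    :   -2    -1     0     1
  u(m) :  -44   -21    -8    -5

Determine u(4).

-56

Write u(m) = am³ + bm² + cm + d; the 4 given values yield a linear system in the 4 coefficients.
Solving, the leading coefficient vanishes, and u(m) = -5m² + 8m - 8.
Then u(4) = -56.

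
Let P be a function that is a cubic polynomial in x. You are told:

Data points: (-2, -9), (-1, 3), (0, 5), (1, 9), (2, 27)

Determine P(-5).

-225

First differences: 12, 2, 4, 18. Second differences: -10, 2, 14. Third differences: 12, 12.
Level-3 differences are constant, so P has degree 3.
Fitting a degree-3 polynomial gives P(x) = 2x³ + x² + x + 5.
Then P(-5) = -225.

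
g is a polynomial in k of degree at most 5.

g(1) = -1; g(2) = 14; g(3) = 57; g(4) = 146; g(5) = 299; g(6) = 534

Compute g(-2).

First differences: 15, 43, 89, 153, 235. Second differences: 28, 46, 64, 82. Third differences: 18, 18, 18.
Level-3 differences are constant, so g has degree 3.
Fitting a degree-3 polynomial gives g(k) = 3k³ - 4k² + 6k - 6.
Then g(-2) = -58.

-58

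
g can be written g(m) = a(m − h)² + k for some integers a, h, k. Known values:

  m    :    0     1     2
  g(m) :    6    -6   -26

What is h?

First differences -12, -20; second difference -8 = 2a, so a = -4.
Expanding, the m-coefficient is −2ah = 8h; matching it to the data gives h = -1, and then k = 10.
So g(m) = -4(m + 1)² + 10.
Hence h = -1.

-1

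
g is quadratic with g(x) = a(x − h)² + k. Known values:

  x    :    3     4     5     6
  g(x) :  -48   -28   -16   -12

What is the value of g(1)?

First differences 20, 12, 4; second difference -8 = 2a, so a = -4.
Expanding, the x-coefficient is −2ah = 8h; matching it to the data gives h = 6, and then k = -12.
So g(x) = -4(x − 6)² − 12.
g(1) = -4·(-5)² − 12 = -112.

-112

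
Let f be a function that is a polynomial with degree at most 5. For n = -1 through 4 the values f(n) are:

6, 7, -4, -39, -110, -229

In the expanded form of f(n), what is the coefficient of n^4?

First differences: 1, -11, -35, -71, -119. Second differences: -12, -24, -36, -48. Third differences: -12, -12, -12.
Level-3 differences are constant, so f has degree 3.
Fitting a degree-3 polynomial gives f(n) = -2n³ - 6n² - 3n + 7.
The coefficient of n^4 is 0.

0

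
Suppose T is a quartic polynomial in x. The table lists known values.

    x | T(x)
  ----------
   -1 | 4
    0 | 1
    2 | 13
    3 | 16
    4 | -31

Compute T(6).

Write T(x) = ax^4 + bx³ + cx² + dx + e; the 5 given values yield a linear system in the 5 coefficients.
Solving, T(x) = -x^4 + 3x³ + 3x² - 4x + 1.
Then T(6) = -563.

-563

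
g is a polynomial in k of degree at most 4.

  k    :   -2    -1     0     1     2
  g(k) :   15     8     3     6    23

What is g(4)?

First differences: -7, -5, 3, 17. Second differences: 2, 8, 14. Third differences: 6, 6.
Level-3 differences are constant, so g has degree 3.
Fitting a degree-3 polynomial gives g(k) = k³ + 4k² - 2k + 3.
Then g(4) = 123.

123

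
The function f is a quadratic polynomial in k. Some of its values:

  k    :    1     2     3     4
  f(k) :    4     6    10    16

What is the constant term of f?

Write f(k) = ak² + bk + c; the 4 given values yield a linear system in the 3 coefficients.
Solving, f(k) = k² - k + 4.
The constant term is f(0) = 4.

4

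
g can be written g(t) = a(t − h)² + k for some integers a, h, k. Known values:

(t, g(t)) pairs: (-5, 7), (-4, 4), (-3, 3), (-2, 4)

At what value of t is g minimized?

First differences -3, -1, 1; second difference 2 = 2a, so a = 1.
Expanding, the t-coefficient is −2ah = -2h; matching it to the data gives h = -3, and then k = 3.
So g(t) = 1(t + 3)² + 3.
Hence h = -3.

-3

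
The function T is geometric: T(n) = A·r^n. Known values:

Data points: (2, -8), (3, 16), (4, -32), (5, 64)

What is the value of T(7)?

Consecutive ratio: 16/(-8) = -2, and -32/16 = -2, so r = -2.
Then A·(-2)^2 = -8 gives A = -2, and T(n) = -2·(-2)^n.
T(7) = -2·(-2)^7 = 256.

256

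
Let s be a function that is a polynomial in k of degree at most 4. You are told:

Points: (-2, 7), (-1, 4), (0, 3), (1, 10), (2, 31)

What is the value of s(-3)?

Write s(k) = ak^4 + bk³ + ck² + dk + e; the 5 given values yield a linear system in the 5 coefficients.
Solving, the leading coefficient vanishes, and s(k) = k³ + 4k² + 2k + 3.
Then s(-3) = 6.

6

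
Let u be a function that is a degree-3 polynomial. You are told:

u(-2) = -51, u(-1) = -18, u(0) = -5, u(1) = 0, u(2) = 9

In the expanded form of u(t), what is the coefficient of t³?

First differences: 33, 13, 5, 9. Second differences: -20, -8, 4. Third differences: 12, 12.
Level-3 differences are constant, so u has degree 3.
Fitting a degree-3 polynomial gives u(t) = 2t³ - 4t² + 7t - 5.
The coefficient of t³ is 2.

2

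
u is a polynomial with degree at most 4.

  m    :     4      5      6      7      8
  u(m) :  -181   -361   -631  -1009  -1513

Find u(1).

Write u(m) = am^4 + bm³ + cm² + dm + e; the 5 given values yield a linear system in the 5 coefficients.
Solving, the leading coefficient vanishes, and u(m) = -3m³ + 3m - 1.
Then u(1) = -1.

-1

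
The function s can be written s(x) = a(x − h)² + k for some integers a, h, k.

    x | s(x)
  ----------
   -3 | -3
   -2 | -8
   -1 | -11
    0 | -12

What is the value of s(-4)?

4

First differences -5, -3, -1; second difference 2 = 2a, so a = 1.
Expanding, the x-coefficient is −2ah = -2h; matching it to the data gives h = 0, and then k = -12.
So s(x) = 1(x + 0)² − 12.
s(-4) = 1·(-4)² − 12 = 4.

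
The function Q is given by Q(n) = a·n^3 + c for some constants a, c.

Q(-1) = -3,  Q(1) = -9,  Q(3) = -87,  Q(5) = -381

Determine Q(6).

From Q(-1) = -3 and Q(1) = -9: -1a + c = -3 and 1a + c = -9.
Subtracting: 2a = -6, so a = -3; then c = -3 − (-3)·(-1) = -6.
So Q(n) = -3n³ − 6, and Q(6) = -654.

-654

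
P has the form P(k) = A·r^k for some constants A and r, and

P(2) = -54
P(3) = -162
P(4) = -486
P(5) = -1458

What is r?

3

Consecutive ratio: -162/(-54) = 3, and -486/(-162) = 3, so r = 3.
Then A·3^2 = -54 gives A = -6, and P(k) = -6·3^k.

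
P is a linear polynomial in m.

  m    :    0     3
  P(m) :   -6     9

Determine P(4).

14

Write P(m) = am + b; the 2 given values yield a linear system in the 2 coefficients.
Solving, P(m) = 5m - 6.
Then P(4) = 14.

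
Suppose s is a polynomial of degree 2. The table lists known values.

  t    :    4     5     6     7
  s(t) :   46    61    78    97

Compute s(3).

First differences: 15, 17, 19. Second differences: 2, 2.
Level-2 differences are constant, so s has degree 2.
Fitting a degree-2 polynomial gives s(t) = t² + 6t + 6.
Then s(3) = 33.

33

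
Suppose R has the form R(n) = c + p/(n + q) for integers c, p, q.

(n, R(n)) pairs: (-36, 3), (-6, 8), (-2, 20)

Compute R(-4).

11

(R(n) − c)(n + q) = p for each data point; the three points give a linear system in c and q, then p follows.
Solving: c = 2, q = 0, p = -36, so R(n) = 2 − 36/(n + 0).
Then R(-4) = 2 − 36/(-4) = 11.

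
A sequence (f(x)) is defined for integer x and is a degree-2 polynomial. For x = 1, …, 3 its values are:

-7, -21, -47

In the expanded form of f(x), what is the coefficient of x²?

-6

Write f(x) = ax² + bx + c; the 3 given values yield a linear system in the 3 coefficients.
Solving, f(x) = -6x² + 4x - 5.
The coefficient of x² is -6.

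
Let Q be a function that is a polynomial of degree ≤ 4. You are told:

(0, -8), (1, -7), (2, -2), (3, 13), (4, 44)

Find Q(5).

97

First differences: 1, 5, 15, 31. Second differences: 4, 10, 16. Third differences: 6, 6.
Level-3 differences are constant, so Q has degree 3.
Fitting a degree-3 polynomial gives Q(x) = x³ - x² + x - 8.
Then Q(5) = 97.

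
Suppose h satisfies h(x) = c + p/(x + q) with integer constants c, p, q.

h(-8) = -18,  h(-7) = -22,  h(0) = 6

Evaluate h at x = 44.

-5

(h(x) − c)(x + q) = p for each data point; the three points give a linear system in c and q, then p follows.
Solving: c = -6, q = 4, p = 48, so h(x) = -6 + 48/(x + 4).
Then h(44) = -6 + 48/48 = -5.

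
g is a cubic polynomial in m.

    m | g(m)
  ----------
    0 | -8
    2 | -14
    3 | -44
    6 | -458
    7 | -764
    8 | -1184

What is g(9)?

Write g(m) = am³ + bm² + cm + d; the 6 given values yield a linear system in the 4 coefficients.
Solving, g(m) = -3m³ + 6m² - 3m - 8.
Then g(9) = -1736.

-1736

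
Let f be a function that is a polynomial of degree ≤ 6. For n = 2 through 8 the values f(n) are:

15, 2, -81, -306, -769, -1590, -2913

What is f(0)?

-1

First differences: -13, -83, -225, -463, -821, -1323. Second differences: -70, -142, -238, -358, -502. Third differences: -72, -96, -120, -144. Fourth differences: -24, -24, -24.
Level-4 differences are constant, so f has degree 4.
Fitting a degree-4 polynomial gives f(n) = -n^4 + 2n³ + 2n² + 4n - 1.
Then f(0) = -1.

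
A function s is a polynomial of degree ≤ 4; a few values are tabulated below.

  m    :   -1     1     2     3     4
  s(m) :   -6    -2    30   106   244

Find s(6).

Write s(m) = am^4 + bm³ + cm² + dm + e; the 5 given values yield a linear system in the 5 coefficients.
Solving, the leading coefficient vanishes, and s(m) = 3m³ + 4m² - m - 8.
Then s(6) = 778.

778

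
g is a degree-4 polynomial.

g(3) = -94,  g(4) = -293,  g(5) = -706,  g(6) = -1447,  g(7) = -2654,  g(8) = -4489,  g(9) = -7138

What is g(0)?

-1

Write g(n) = an^4 + bn³ + cn² + dn + e; the 7 given values yield a linear system in the 5 coefficients.
Solving, g(n) = -n^4 - n³ + 2n² - n - 1.
The constant term is g(0) = -1.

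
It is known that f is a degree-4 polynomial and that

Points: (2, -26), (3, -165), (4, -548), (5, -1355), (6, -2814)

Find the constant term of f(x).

0

Write f(x) = ax^4 + bx³ + cx² + dx + e; the 5 given values yield a linear system in the 5 coefficients.
Solving, f(x) = -2x^4 - 2x³ + 6x² - x.
The constant term is f(0) = 0.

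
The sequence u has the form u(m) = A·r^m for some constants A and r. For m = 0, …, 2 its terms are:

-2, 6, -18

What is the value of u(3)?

Consecutive ratio: 6/(-2) = -3, and -18/6 = -3, so r = -3.
Then A·(-3)^0 = -2 gives A = -2, and u(m) = -2·(-3)^m.
u(3) = -2·(-3)^3 = 54.

54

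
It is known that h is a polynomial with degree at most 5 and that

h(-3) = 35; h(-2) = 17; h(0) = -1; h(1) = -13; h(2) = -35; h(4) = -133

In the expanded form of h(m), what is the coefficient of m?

Write h(m) = am^5 + bm^4 + cm³ + dm² + em + p; the 6 given values yield a linear system in the 6 coefficients.
Solving, the top 2 coefficients vanish, and h(m) = -m³ - 2m² - 9m - 1.
The coefficient of m is -9.

-9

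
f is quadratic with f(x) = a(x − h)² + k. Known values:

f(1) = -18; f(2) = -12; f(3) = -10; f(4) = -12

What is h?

3

First differences 6, 2, -2; second difference -4 = 2a, so a = -2.
Expanding, the x-coefficient is −2ah = 4h; matching it to the data gives h = 3, and then k = -10.
So f(x) = -2(x − 3)² − 10.
Hence h = 3.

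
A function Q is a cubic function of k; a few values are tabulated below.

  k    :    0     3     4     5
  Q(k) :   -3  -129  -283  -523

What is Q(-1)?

Write Q(k) = ak³ + bk² + ck + d; the 4 given values yield a linear system in the 4 coefficients.
Solving, Q(k) = -3k³ - 7k² + 6k - 3.
Then Q(-1) = -13.

-13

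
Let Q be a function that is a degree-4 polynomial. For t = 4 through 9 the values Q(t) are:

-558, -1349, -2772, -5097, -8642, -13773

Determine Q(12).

-43062

Write Q(t) = at^4 + bt³ + ct² + dt + e; the 6 given values yield a linear system in the 5 coefficients.
Solving, Q(t) = -2t^4 - t³ + t² - t + 6.
Then Q(12) = -43062.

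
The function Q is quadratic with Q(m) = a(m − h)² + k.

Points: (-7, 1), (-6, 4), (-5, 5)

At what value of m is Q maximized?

First differences 3, 1; second difference -2 = 2a, so a = -1.
Expanding, the m-coefficient is −2ah = 2h; matching it to the data gives h = -5, and then k = 5.
So Q(m) = -1(m + 5)² + 5.
Hence h = -5.

-5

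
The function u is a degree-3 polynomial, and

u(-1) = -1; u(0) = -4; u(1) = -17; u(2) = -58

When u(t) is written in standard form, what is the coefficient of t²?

Write u(t) = at³ + bt² + ct + d; the 4 given values yield a linear system in the 4 coefficients.
Solving, u(t) = -3t³ - 5t² - 5t - 4.
The coefficient of t² is -5.

-5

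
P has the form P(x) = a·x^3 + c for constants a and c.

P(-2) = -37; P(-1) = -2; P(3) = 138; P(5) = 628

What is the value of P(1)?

From P(-2) = -37 and P(-1) = -2: -8a + c = -37 and -1a + c = -2.
Subtracting: 7a = 35, so a = 5; then c = -37 − 5·(-8) = 3.
So P(x) = 5x³ + 3, and P(1) = 8.

8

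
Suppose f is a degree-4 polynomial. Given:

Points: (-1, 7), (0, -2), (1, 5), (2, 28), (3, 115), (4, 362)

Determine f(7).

First differences: -9, 7, 23, 87, 247. Second differences: 16, 16, 64, 160. Third differences: 0, 48, 96. Fourth differences: 48, 48.
Level-4 differences are constant, so f has degree 4.
Fitting a degree-4 polynomial gives f(t) = 2t^4 - 4t³ + 6t² + 3t - 2.
Then f(7) = 3743.

3743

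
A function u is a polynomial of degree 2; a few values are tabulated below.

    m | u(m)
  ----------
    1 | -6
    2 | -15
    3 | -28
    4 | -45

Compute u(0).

-1

Write u(m) = am² + bm + c; the 4 given values yield a linear system in the 3 coefficients.
Solving, u(m) = -2m² - 3m - 1.
Then u(0) = -1.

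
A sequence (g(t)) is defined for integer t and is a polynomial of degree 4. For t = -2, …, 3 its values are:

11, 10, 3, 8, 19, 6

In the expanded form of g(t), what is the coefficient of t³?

First differences: -1, -7, 5, 11, -13. Second differences: -6, 12, 6, -24. Third differences: 18, -6, -30. Fourth differences: -24, -24.
Level-4 differences are constant, so g has degree 4.
Fitting a degree-4 polynomial gives g(t) = -t^4 + t³ + 7t² - 2t + 3.
The coefficient of t³ is 1.

1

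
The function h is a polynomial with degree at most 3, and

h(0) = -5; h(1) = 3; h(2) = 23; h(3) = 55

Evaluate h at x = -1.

First differences: 8, 20, 32. Second differences: 12, 12.
Level-2 differences are constant, so h has degree 2.
Fitting a degree-2 polynomial gives h(x) = 6x² + 2x - 5.
Then h(-1) = -1.

-1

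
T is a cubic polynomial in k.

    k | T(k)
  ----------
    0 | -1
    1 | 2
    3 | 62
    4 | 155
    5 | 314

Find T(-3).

Write T(k) = ak³ + bk² + ck + d; the 5 given values yield a linear system in the 4 coefficients.
Solving, T(k) = 3k³ - 3k² + 3k - 1.
Then T(-3) = -118.

-118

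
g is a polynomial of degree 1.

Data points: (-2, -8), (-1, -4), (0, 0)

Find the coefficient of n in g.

First differences: 4, 4.
Level-1 differences are constant, so g has degree 1.
Fitting a degree-1 polynomial gives g(n) = 4n.
The coefficient of n is 4.

4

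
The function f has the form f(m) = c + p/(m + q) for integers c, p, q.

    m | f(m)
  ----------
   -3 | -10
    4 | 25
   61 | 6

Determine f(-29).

(f(m) − c)(m + q) = p for each data point; the three points give a linear system in c and q, then p follows.
Solving: c = 5, q = -1, p = 60, so f(m) = 5 + 60/(m − 1).
Then f(-29) = 5 + 60/(-30) = 3.

3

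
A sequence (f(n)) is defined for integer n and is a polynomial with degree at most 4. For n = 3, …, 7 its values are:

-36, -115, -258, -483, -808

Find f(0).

-3

First differences: -79, -143, -225, -325. Second differences: -64, -82, -100. Third differences: -18, -18.
Level-3 differences are constant, so f has degree 3.
Fitting a degree-3 polynomial gives f(n) = -3n³ + 4n² + 4n - 3.
Then f(0) = -3.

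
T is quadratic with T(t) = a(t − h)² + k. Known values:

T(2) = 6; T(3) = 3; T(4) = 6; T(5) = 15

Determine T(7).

First differences -3, 3, 9; second difference 6 = 2a, so a = 3.
Expanding, the t-coefficient is −2ah = -6h; matching it to the data gives h = 3, and then k = 3.
So T(t) = 3(t − 3)² + 3.
T(7) = 3·4² + 3 = 51.

51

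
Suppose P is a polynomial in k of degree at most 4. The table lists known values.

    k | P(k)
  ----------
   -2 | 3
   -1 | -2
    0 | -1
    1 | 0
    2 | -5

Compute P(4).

First differences: -5, 1, 1, -5. Second differences: 6, 0, -6. Third differences: -6, -6.
Level-3 differences are constant, so P has degree 3.
Fitting a degree-3 polynomial gives P(k) = -k³ + 2k - 1.
Then P(4) = -57.

-57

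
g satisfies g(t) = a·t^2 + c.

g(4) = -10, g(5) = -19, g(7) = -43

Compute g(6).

From g(4) = -10 and g(5) = -19: 16a + c = -10 and 25a + c = -19.
Subtracting: 9a = -9, so a = -1; then c = -10 − (-1)·16 = 6.
So g(t) = -1t² + 6, and g(6) = -30.

-30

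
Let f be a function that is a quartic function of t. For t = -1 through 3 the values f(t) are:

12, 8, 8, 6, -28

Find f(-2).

Write f(t) = at^4 + bt³ + ct² + dt + e; the 5 given values yield a linear system in the 5 coefficients.
Solving, f(t) = -t^4 + t³ + 3t² - 3t + 8.
Then f(-2) = 2.

2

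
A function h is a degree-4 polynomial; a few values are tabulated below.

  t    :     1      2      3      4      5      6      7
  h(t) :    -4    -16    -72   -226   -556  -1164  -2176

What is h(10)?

-9256

First differences: -12, -56, -154, -330, -608, -1012. Second differences: -44, -98, -176, -278, -404. Third differences: -54, -78, -102, -126. Fourth differences: -24, -24, -24.
Level-4 differences are constant, so h has degree 4.
Fitting a degree-4 polynomial gives h(t) = -t^4 + t³ - 3t² + 5t - 6.
Then h(10) = -9256.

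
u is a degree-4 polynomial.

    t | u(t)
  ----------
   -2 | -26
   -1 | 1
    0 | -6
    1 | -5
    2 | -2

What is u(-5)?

Write u(t) = at^4 + bt³ + ct² + dt + e; the 5 given values yield a linear system in the 5 coefficients.
Solving, u(t) = -2t^4 + 3t³ + 6t² - 6t - 6.
Then u(-5) = -1451.

-1451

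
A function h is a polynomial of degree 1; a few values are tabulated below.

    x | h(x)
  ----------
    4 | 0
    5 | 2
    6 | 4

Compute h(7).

6

First differences: 2, 2.
Level-1 differences are constant, so h has degree 1.
Fitting a degree-1 polynomial gives h(x) = 2x - 8.
Then h(7) = 6.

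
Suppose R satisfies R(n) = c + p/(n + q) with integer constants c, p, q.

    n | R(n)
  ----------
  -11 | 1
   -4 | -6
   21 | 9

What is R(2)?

(R(n) − c)(n + q) = p for each data point; the three points give a linear system in c and q, then p follows.
Solving: c = 6, q = -1, p = 60, so R(n) = 6 + 60/(n − 1).
Then R(2) = 6 + 60/1 = 66.

66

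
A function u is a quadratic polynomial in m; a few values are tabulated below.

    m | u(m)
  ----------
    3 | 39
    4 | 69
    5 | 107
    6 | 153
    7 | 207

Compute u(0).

-3

First differences: 30, 38, 46, 54. Second differences: 8, 8, 8.
Level-2 differences are constant, so u has degree 2.
Fitting a degree-2 polynomial gives u(m) = 4m² + 2m - 3.
Then u(0) = -3.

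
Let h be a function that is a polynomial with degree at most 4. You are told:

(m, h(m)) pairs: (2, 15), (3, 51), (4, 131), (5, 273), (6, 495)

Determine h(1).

5

First differences: 36, 80, 142, 222. Second differences: 44, 62, 80. Third differences: 18, 18.
Level-3 differences are constant, so h has degree 3.
Fitting a degree-3 polynomial gives h(m) = 3m³ - 5m² + 4m + 3.
Then h(1) = 5.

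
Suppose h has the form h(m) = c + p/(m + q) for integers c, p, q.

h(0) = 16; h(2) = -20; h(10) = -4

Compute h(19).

(h(m) − c)(m + q) = p for each data point; the three points give a linear system in c and q, then p follows.
Solving: c = -2, q = -1, p = -18, so h(m) = -2 − 18/(m − 1).
Then h(19) = -2 − 18/18 = -3.

-3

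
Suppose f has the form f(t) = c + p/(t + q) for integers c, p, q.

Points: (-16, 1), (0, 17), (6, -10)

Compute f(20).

(f(t) − c)(t + q) = p for each data point; the three points give a linear system in c and q, then p follows.
Solving: c = -1, q = -2, p = -36, so f(t) = -1 − 36/(t − 2).
Then f(20) = -1 − 36/18 = -3.

-3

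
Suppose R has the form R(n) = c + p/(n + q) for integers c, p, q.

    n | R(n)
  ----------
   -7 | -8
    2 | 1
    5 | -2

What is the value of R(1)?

(R(n) − c)(n + q) = p for each data point; the three points give a linear system in c and q, then p follows.
Solving: c = -5, q = 1, p = 18, so R(n) = -5 + 18/(n + 1).
Then R(1) = -5 + 18/2 = 4.

4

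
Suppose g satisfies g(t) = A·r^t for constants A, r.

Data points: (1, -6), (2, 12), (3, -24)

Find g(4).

Consecutive ratio: 12/(-6) = -2, and -24/12 = -2, so r = -2.
Then A·(-2)^1 = -6 gives A = 3, and g(t) = 3·(-2)^t.
g(4) = 3·(-2)^4 = 48.

48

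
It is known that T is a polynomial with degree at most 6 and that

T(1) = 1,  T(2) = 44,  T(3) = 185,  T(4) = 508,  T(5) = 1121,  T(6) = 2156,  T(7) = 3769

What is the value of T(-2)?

-20

Write T(n) = an^6 + bn^5 + cn^4 + dn³ + en² + pn + q; the 7 given values yield a linear system in the 7 coefficients.
Solving, the top 2 coefficients vanish, and T(n) = n^4 + 4n³ - 4.
Then T(-2) = -20.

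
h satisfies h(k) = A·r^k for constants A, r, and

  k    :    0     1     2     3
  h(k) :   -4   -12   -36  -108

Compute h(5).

Consecutive ratio: -12/(-4) = 3, and -36/(-12) = 3, so r = 3.
Then A·3^0 = -4 gives A = -4, and h(k) = -4·3^k.
h(5) = -4·3^5 = -972.

-972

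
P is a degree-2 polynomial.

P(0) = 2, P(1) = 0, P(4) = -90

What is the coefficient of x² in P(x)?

Write P(x) = ax² + bx + c; the 3 given values yield a linear system in the 3 coefficients.
Solving, P(x) = -7x² + 5x + 2.
The coefficient of x² is -7.

-7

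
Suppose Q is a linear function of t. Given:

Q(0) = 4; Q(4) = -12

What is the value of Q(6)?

Write Q(t) = at + b; the 2 given values yield a linear system in the 2 coefficients.
Solving, Q(t) = -4t + 4.
Then Q(6) = -20.

-20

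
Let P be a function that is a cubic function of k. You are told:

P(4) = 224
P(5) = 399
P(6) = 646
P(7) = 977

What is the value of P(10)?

Write P(k) = ak³ + bk² + ck + d; the 4 given values yield a linear system in the 4 coefficients.
Solving, P(k) = 2k³ + 6k² - k + 4.
Then P(10) = 2594.

2594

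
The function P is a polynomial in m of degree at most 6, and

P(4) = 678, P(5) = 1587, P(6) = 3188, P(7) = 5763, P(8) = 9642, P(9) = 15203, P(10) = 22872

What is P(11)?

33123

First differences: 909, 1601, 2575, 3879, 5561, 7669. Second differences: 692, 974, 1304, 1682, 2108. Third differences: 282, 330, 378, 426. Fourth differences: 48, 48, 48.
Level-4 differences are constant, so P has degree 4.
Extending the table by one column gives the next first difference 10251, so P(11) = 22872 + 10251 = 33123.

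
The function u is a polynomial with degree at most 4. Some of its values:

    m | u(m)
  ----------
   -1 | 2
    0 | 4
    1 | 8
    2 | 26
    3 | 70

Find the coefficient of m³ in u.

First differences: 2, 4, 18, 44. Second differences: 2, 14, 26. Third differences: 12, 12.
Level-3 differences are constant, so u has degree 3.
Fitting a degree-3 polynomial gives u(m) = 2m³ + m² + m + 4.
The coefficient of m³ is 2.

2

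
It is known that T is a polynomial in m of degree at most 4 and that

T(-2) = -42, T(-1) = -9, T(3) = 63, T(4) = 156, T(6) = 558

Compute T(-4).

Write T(m) = am^4 + bm³ + cm² + dm + e; the 5 given values yield a linear system in the 5 coefficients.
Solving, the leading coefficient vanishes, and T(m) = 3m³ - 3m² + 3m.
Then T(-4) = -252.

-252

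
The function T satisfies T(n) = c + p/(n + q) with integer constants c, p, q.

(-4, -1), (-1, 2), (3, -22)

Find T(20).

(T(n) − c)(n + q) = p for each data point; the three points give a linear system in c and q, then p follows.
Solving: c = -4, q = -2, p = -18, so T(n) = -4 − 18/(n − 2).
Then T(20) = -4 − 18/18 = -5.

-5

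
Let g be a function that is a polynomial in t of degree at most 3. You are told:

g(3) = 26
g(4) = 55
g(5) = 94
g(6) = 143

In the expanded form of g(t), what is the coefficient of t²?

First differences: 29, 39, 49. Second differences: 10, 10.
Level-2 differences are constant, so g has degree 2.
Fitting a degree-2 polynomial gives g(t) = 5t² - 6t - 1.
The coefficient of t² is 5.

5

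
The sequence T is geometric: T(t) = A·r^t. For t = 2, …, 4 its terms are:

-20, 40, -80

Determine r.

-2

Consecutive ratio: 40/(-20) = -2, and -80/40 = -2, so r = -2.
Then A·(-2)^2 = -20 gives A = -5, and T(t) = -5·(-2)^t.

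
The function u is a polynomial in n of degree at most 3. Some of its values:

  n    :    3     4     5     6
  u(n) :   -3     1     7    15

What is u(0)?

First differences: 4, 6, 8. Second differences: 2, 2.
Level-2 differences are constant, so u has degree 2.
Fitting a degree-2 polynomial gives u(n) = n² - 3n - 3.
The constant term is u(0) = -3.

-3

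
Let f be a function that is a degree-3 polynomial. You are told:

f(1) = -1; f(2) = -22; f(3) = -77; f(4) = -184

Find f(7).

Write f(k) = ak³ + bk² + ck + d; the 4 given values yield a linear system in the 4 coefficients.
Solving, f(k) = -3k³ + k² - 3k + 4.
Then f(7) = -997.

-997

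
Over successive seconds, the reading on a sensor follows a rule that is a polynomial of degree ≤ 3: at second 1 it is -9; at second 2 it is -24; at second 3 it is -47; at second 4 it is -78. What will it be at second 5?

-117

Write the value at k as T(k).
First differences: -15, -23, -31. Second differences: -8, -8.
Level-2 differences are constant, so T has degree 2.
Fitting a degree-2 polynomial gives T(k) = -4k² - 3k - 2.
Then T(5) = -117.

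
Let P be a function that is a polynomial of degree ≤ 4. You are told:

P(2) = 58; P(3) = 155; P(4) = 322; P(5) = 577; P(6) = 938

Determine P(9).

2837

First differences: 97, 167, 255, 361. Second differences: 70, 88, 106. Third differences: 18, 18.
Level-3 differences are constant, so P has degree 3.
Fitting a degree-3 polynomial gives P(k) = 3k³ + 8k² + 2.
Then P(9) = 2837.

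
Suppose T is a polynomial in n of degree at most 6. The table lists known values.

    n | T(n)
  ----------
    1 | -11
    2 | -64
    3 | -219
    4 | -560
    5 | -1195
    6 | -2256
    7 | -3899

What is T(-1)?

5

First differences: -53, -155, -341, -635, -1061, -1643. Second differences: -102, -186, -294, -426, -582. Third differences: -84, -108, -132, -156. Fourth differences: -24, -24, -24.
Level-4 differences are constant, so T has degree 4.
Fitting a degree-4 polynomial gives T(n) = -n^4 - 4n³ - 2n² - 4n.
Then T(-1) = 5.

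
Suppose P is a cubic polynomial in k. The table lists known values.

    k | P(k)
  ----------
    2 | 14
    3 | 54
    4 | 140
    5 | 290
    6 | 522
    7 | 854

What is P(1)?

First differences: 40, 86, 150, 232, 332. Second differences: 46, 64, 82, 100. Third differences: 18, 18, 18.
Level-3 differences are constant, so P has degree 3.
Fitting a degree-3 polynomial gives P(k) = 3k³ - 4k² + 3k.
Then P(1) = 2.

2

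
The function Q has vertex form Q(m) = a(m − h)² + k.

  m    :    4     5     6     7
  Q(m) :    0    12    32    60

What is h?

First differences 12, 20, 28; second difference 8 = 2a, so a = 4.
Expanding, the m-coefficient is −2ah = -8h; matching it to the data gives h = 3, and then k = -4.
So Q(m) = 4(m − 3)² − 4.
Hence h = 3.

3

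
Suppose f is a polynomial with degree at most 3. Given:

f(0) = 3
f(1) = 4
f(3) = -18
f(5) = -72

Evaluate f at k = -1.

Write f(k) = ak³ + bk² + ck + d; the 4 given values yield a linear system in the 4 coefficients.
Solving, the leading coefficient vanishes, and f(k) = -4k² + 5k + 3.
Then f(-1) = -6.

-6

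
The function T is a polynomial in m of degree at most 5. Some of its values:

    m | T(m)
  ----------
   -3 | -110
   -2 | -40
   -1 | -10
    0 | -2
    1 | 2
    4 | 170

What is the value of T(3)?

Write T(m) = am^5 + bm^4 + cm³ + dm² + em + p; the 6 given values yield a linear system in the 6 coefficients.
Solving, the top 2 coefficients vanish, and T(m) = 3m³ - 2m² + 3m - 2.
Then T(3) = 70.

70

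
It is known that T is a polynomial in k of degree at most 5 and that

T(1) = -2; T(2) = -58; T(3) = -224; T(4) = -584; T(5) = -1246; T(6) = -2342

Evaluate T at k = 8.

-6484

Write T(k) = ak^5 + bk^4 + ck³ + dk² + ek + p; the 6 given values yield a linear system in the 6 coefficients.
Solving, the leading coefficient vanishes, and T(k) = -k^4 - 4k³ - 6k² + 5k + 4.
Then T(8) = -6484.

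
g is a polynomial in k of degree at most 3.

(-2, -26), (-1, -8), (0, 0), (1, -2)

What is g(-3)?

First differences: 18, 8, -2. Second differences: -10, -10.
Level-2 differences are constant, so g has degree 2.
Fitting a degree-2 polynomial gives g(k) = -5k² + 3k.
Then g(-3) = -54.

-54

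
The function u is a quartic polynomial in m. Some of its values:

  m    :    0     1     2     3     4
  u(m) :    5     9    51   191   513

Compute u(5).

1125

Write u(m) = am^4 + bm³ + cm² + dm + e; the 5 given values yield a linear system in the 5 coefficients.
Solving, u(m) = m^4 + 4m³ - m + 5.
Then u(5) = 1125.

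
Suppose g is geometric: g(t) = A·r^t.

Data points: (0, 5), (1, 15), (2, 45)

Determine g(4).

405

Consecutive ratio: 15/5 = 3, and 45/15 = 3, so r = 3.
Then A·3^0 = 5 gives A = 5, and g(t) = 5·3^t.
g(4) = 5·3^4 = 405.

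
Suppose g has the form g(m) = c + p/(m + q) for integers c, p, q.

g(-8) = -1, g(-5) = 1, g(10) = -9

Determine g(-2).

7

(g(m) − c)(m + q) = p for each data point; the three points give a linear system in c and q, then p follows.
Solving: c = -5, q = -1, p = -36, so g(m) = -5 − 36/(m − 1).
Then g(-2) = -5 − 36/(-3) = 7.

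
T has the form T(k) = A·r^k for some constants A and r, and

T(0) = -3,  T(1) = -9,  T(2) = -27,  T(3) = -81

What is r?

3

Consecutive ratio: -9/(-3) = 3, and -27/(-9) = 3, so r = 3.
Then A·3^0 = -3 gives A = -3, and T(k) = -3·3^k.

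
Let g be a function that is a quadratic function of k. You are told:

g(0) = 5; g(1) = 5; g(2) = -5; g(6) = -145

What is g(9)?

-355

Write g(k) = ak² + bk + c; the 4 given values yield a linear system in the 3 coefficients.
Solving, g(k) = -5k² + 5k + 5.
Then g(9) = -355.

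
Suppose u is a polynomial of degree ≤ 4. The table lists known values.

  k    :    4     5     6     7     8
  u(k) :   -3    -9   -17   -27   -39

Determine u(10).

First differences: -6, -8, -10, -12. Second differences: -2, -2, -2.
Level-2 differences are constant, so u has degree 2.
Fitting a degree-2 polynomial gives u(k) = -k² + 3k + 1.
Then u(10) = -69.

-69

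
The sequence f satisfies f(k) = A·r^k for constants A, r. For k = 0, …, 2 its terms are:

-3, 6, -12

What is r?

Consecutive ratio: 6/(-3) = -2, and -12/6 = -2, so r = -2.
Then A·(-2)^0 = -3 gives A = -3, and f(k) = -3·(-2)^k.

-2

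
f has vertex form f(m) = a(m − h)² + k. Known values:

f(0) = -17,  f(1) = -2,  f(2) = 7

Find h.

3

First differences 15, 9; second difference -6 = 2a, so a = -3.
Expanding, the m-coefficient is −2ah = 6h; matching it to the data gives h = 3, and then k = 10.
So f(m) = -3(m − 3)² + 10.
Hence h = 3.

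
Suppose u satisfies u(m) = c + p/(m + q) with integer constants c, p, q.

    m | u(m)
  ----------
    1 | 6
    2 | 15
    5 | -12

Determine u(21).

-4

(u(m) − c)(m + q) = p for each data point; the three points give a linear system in c and q, then p follows.
Solving: c = -3, q = -3, p = -18, so u(m) = -3 − 18/(m − 3).
Then u(21) = -3 − 18/18 = -4.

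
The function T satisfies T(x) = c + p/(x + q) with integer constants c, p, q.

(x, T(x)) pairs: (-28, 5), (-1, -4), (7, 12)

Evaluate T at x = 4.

(T(x) − c)(x + q) = p for each data point; the three points give a linear system in c and q, then p follows.
Solving: c = 6, q = -2, p = 30, so T(x) = 6 + 30/(x − 2).
Then T(4) = 6 + 30/2 = 21.

21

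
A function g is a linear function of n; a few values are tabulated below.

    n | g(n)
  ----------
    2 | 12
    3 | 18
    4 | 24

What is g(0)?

First differences: 6, 6.
Level-1 differences are constant, so g has degree 1.
Fitting a degree-1 polynomial gives g(n) = 6n.
The constant term is g(0) = 0.

0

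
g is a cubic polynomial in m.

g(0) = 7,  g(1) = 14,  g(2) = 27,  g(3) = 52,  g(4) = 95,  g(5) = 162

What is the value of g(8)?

First differences: 7, 13, 25, 43, 67. Second differences: 6, 12, 18, 24. Third differences: 6, 6, 6.
Level-3 differences are constant, so g has degree 3.
Fitting a degree-3 polynomial gives g(m) = m³ + 6m + 7.
Then g(8) = 567.

567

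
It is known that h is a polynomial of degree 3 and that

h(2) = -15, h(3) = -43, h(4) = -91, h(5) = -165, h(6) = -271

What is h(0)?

5

First differences: -28, -48, -74, -106. Second differences: -20, -26, -32. Third differences: -6, -6.
Level-3 differences are constant, so h has degree 3.
Fitting a degree-3 polynomial gives h(x) = -x³ - x² - 4x + 5.
The constant term is h(0) = 5.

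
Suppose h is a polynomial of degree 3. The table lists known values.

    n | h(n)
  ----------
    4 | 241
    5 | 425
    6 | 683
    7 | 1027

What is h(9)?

Write h(n) = an³ + bn² + cn + d; the 4 given values yield a linear system in the 4 coefficients.
Solving, h(n) = 2n³ + 7n² - n + 5.
Then h(9) = 2021.

2021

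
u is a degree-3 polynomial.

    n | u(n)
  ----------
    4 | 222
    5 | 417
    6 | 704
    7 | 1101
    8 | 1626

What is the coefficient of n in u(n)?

3

First differences: 195, 287, 397, 525. Second differences: 92, 110, 128. Third differences: 18, 18.
Level-3 differences are constant, so u has degree 3.
Fitting a degree-3 polynomial gives u(n) = 3n³ + n² + 3n + 2.
The coefficient of n is 3.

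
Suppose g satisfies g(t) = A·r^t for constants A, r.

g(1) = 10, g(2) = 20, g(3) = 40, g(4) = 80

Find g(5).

Consecutive ratio: 20/10 = 2, and 40/20 = 2, so r = 2.
Then A·2^1 = 10 gives A = 5, and g(t) = 5·2^t.
g(5) = 5·2^5 = 160.

160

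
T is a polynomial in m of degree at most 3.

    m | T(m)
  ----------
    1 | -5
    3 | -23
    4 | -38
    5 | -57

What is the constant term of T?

Write T(m) = am³ + bm² + cm + d; the 4 given values yield a linear system in the 4 coefficients.
Solving, the leading coefficient vanishes, and T(m) = -2m² - m - 2.
The constant term is T(0) = -2.

-2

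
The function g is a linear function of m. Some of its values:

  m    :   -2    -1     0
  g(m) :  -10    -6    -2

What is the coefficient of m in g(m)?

Write g(m) = am + b; the 3 given values yield a linear system in the 2 coefficients.
Solving, g(m) = 4m - 2.
The coefficient of m is 4.

4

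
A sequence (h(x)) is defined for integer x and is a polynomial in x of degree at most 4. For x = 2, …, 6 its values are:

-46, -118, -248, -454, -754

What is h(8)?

-1708

First differences: -72, -130, -206, -300. Second differences: -58, -76, -94. Third differences: -18, -18.
Level-3 differences are constant, so h has degree 3.
Fitting a degree-3 polynomial gives h(x) = -3x³ - 2x² - 5x - 4.
Then h(8) = -1708.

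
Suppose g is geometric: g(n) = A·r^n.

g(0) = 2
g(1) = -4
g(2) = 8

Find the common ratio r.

Consecutive ratio: -4/2 = -2, and 8/(-4) = -2, so r = -2.
Then A·(-2)^0 = 2 gives A = 2, and g(n) = 2·(-2)^n.

-2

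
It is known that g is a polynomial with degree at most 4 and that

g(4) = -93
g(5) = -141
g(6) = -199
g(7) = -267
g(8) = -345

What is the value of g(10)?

-531

Write g(m) = am^4 + bm³ + cm² + dm + e; the 5 given values yield a linear system in the 5 coefficients.
Solving, the top 2 coefficients vanish, and g(m) = -5m² - 3m - 1.
Then g(10) = -531.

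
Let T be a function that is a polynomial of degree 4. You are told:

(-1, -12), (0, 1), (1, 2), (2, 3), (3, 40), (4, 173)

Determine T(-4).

117

Write T(m) = am^4 + bm³ + cm² + dm + e; the 6 given values yield a linear system in the 5 coefficients.
Solving, T(m) = m^4 - 7m² + 7m + 1.
Then T(-4) = 117.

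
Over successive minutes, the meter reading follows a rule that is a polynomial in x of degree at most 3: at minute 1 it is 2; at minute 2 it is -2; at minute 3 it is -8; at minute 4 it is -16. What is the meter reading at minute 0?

4

Write the value at x as h(x).
First differences: -4, -6, -8. Second differences: -2, -2.
Level-2 differences are constant, so h has degree 2.
Fitting a degree-2 polynomial gives h(x) = -x² - x + 4.
Then h(0) = 4.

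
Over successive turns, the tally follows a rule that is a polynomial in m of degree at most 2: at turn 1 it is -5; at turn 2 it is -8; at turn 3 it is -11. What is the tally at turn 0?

-2

Write the value at m as T(m).
Write T(m) = am² + bm + c; the 3 given values yield a linear system in the 3 coefficients.
Solving, the leading coefficient vanishes, and T(m) = -3m - 2.
Then T(0) = -2.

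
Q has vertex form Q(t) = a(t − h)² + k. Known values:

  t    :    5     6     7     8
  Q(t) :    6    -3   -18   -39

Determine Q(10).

First differences -9, -15, -21; second difference -6 = 2a, so a = -3.
Expanding, the t-coefficient is −2ah = 6h; matching it to the data gives h = 4, and then k = 9.
So Q(t) = -3(t − 4)² + 9.
Q(10) = -3·6² + 9 = -99.

-99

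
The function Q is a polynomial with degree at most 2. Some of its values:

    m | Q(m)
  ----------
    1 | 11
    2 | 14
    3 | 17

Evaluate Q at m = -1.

First differences: 3, 3.
Level-1 differences are constant, so Q has degree 1.
Fitting a degree-1 polynomial gives Q(m) = 3m + 8.
Then Q(-1) = 5.

5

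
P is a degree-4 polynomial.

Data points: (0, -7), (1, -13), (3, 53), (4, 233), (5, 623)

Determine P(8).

Write P(t) = at^4 + bt³ + ct² + dt + e; the 5 given values yield a linear system in the 5 coefficients.
Solving, P(t) = t^4 + t³ - 4t² - 4t - 7.
Then P(8) = 4313.

4313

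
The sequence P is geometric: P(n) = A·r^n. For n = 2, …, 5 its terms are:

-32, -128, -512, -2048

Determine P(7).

Consecutive ratio: -128/(-32) = 4, and -512/(-128) = 4, so r = 4.
Then A·4^2 = -32 gives A = -2, and P(n) = -2·4^n.
P(7) = -2·4^7 = -32768.

-32768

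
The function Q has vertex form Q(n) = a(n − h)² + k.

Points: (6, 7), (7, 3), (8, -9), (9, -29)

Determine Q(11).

-93

First differences -4, -12, -20; second difference -8 = 2a, so a = -4.
Expanding, the n-coefficient is −2ah = 8h; matching it to the data gives h = 6, and then k = 7.
So Q(n) = -4(n − 6)² + 7.
Q(11) = -4·5² + 7 = -93.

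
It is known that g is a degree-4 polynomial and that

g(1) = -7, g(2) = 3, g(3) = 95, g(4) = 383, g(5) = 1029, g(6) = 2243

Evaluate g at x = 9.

12113

Write g(x) = ax^4 + bx³ + cx² + dx + e; the 6 given values yield a linear system in the 5 coefficients.
Solving, g(x) = 2x^4 - x³ - 3x² - 4x - 1.
Then g(9) = 12113.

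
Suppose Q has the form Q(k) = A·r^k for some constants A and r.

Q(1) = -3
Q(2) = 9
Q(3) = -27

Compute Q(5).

Consecutive ratio: 9/(-3) = -3, and -27/9 = -3, so r = -3.
Then A·(-3)^1 = -3 gives A = 1, and Q(k) = 1·(-3)^k.
Q(5) = 1·(-3)^5 = -243.

-243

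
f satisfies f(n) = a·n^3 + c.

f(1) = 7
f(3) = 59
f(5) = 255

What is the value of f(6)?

From f(1) = 7 and f(3) = 59: 1a + c = 7 and 27a + c = 59.
Subtracting: 26a = 52, so a = 2; then c = 7 − 2·1 = 5.
So f(n) = 2n³ + 5, and f(6) = 437.

437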